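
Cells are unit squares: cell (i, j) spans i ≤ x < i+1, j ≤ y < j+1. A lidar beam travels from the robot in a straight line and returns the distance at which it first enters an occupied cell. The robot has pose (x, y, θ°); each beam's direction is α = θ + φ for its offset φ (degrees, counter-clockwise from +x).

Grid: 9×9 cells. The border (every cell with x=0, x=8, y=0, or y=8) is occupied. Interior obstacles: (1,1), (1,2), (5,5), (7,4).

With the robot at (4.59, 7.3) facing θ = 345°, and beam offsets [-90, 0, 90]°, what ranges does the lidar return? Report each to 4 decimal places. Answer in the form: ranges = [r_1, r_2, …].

ranges = [6.5222, 3.5303, 0.7247]

beam 1: φ=-90°, α=255°
  d=(-0.2588,-0.9659)  start (4,7)  tX=2.2796 tY=0.3106  stride 1/|dx|=3.8637 1/|dy|=1.0353
    cross y-line → (4,6), t=0.3106
    cross y-line → (4,5), t=1.3459
    cross x-line → (3,5), t=2.2796
    cross y-line → (3,4), t=2.3811
    cross y-line → (3,3), t=3.4164
    cross y-line → (3,2), t=4.4517
    cross y-line → (3,1), t=5.4870
    cross x-line → (2,1), t=6.1433
    cross y-line → (2,0), t=6.5222 (wall)
  → r_1 = 6.5222
beam 2: φ=0°, α=345°
  d=(0.9659,-0.2588)  start (4,7)  tX=0.4245 tY=1.1591  stride 1/|dx|=1.0353 1/|dy|=3.8637
    cross x-line → (5,7), t=0.4245
    cross y-line → (5,6), t=1.1591
    cross x-line → (6,6), t=1.4597
    cross x-line → (7,6), t=2.4950
    cross x-line → (8,6), t=3.5303 (wall)
  → r_2 = 3.5303
beam 3: φ=90°, α=75°
  d=(0.2588,0.9659)  start (4,7)  tX=1.5841 tY=0.7247  stride 1/|dx|=3.8637 1/|dy|=1.0353
    cross y-line → (4,8), t=0.7247 (wall)
  → r_3 = 0.7247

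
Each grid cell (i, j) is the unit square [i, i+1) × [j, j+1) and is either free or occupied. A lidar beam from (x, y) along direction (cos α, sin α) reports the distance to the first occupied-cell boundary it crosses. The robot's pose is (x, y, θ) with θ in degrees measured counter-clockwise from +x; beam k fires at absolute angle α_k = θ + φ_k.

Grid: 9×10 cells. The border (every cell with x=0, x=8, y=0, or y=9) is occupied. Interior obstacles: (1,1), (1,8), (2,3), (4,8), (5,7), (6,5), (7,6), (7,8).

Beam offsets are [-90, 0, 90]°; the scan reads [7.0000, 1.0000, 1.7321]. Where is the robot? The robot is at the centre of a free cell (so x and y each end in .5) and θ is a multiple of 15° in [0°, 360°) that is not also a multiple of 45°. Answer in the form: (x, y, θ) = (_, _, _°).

Enumerate (i+0.5, j+0.5, θ) over the 48 free cells and 16 admissible headings. For each, cast all 3 beams and compare to the given ranges.
  (6.5, 7.5, 75°): beam 1 = 1.5529 ≠ 7.0000 ✗
  (4.5, 7.5, 210°): beam 1 = 0.5774 ≠ 7.0000 ✗
  (3.5, 6.5, 105°): beam 1 = 1.9319 ≠ 7.0000 ✗
  (3.5, 4.5, 240°): beam 1 = 2.8868 ≠ 7.0000 ✗
  (2.5, 6.5, 60°): beam 1 = 6.3509 ≠ 7.0000 ✗
  …
  (3.5, 2.5, 150°): r_1=7.0000, r_2=1.0000, r_3=1.7321 — all match ✓
Unique over the lattice → pose = (3.5, 2.5, 150°).

(x, y, θ) = (3.5, 2.5, 150°)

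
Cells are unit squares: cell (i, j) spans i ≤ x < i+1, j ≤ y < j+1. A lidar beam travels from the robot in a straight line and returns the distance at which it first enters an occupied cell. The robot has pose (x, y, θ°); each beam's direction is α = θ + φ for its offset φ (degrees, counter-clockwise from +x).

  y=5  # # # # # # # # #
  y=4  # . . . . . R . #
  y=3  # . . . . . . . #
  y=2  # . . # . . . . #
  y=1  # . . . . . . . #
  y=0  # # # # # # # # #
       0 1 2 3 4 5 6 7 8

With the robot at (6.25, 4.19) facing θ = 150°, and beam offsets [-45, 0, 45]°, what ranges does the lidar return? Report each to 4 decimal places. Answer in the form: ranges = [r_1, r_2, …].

ranges = [0.8386, 1.6200, 5.4352]

beam 1: φ=-45°, α=105°
  dir = (cos 105°, sin 105°) = (-0.2588, 0.9659); from cell (6,4)
  next x-line at t=0.9659, next y-line at t=0.8386; Δt_x=3.8637, Δt_y=1.0353
    y: enter (6,5) at t=0.8386 ← occupied
  → r_1 = 0.8386
beam 2: φ=0°, α=150°
  dir = (cos 150°, sin 150°) = (-0.8660, 0.5000); from cell (6,4)
  next x-line at t=0.2887, next y-line at t=1.6200; Δt_x=1.1547, Δt_y=2.0000
    x: enter (5,4) at t=0.2887
    x: enter (4,4) at t=1.4434
    y: enter (4,5) at t=1.6200 ← occupied
  → r_2 = 1.6200
beam 3: φ=45°, α=195°
  dir = (cos 195°, sin 195°) = (-0.9659, -0.2588); from cell (6,4)
  next x-line at t=0.2588, next y-line at t=0.7341; Δt_x=1.0353, Δt_y=3.8637
    x: enter (5,4) at t=0.2588
    y: enter (5,3) at t=0.7341
    x: enter (4,3) at t=1.2941
    x: enter (3,3) at t=2.3294
    x: enter (2,3) at t=3.3646
    x: enter (1,3) at t=4.3999
    y: enter (1,2) at t=4.5978
    x: enter (0,2) at t=5.4352 ← occupied
  → r_3 = 5.4352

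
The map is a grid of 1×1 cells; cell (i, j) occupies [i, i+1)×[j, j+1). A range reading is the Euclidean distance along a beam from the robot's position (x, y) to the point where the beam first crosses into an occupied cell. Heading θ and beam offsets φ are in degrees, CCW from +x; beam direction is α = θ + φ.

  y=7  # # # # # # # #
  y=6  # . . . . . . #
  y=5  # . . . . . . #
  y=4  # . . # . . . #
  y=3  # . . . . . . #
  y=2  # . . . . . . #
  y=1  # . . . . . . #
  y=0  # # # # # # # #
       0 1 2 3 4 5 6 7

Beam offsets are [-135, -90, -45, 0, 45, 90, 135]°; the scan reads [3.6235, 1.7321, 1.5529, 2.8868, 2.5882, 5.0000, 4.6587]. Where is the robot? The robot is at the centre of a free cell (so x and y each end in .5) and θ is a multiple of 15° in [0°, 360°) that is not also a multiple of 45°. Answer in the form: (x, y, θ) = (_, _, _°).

The pose lattice has 35·16 = 560 candidates. Test each by forward raycasting.
  (5.5, 2.5, 210°): beam 1 = 4.6587 ≠ 3.6235 ✗
  (6.5, 4.5, 300°): beam 1 = 5.6940 ≠ 3.6235 ✗
  (3.5, 5.5, 300°): beam 1 = 2.5882 ≠ 3.6235 ✗
  (4.5, 6.5, 30°): beam 1 = 1.9319 ≠ 3.6235 ✗
  …
  (2.5, 3.5, 240°): r_1=3.6235, r_2=1.7321, r_3=1.5529, r_4=2.8868, r_5=2.5882, r_6=5.0000, r_7=4.6587 — all match ✓
Only this pose fits every beam.

(x, y, θ) = (2.5, 3.5, 240°)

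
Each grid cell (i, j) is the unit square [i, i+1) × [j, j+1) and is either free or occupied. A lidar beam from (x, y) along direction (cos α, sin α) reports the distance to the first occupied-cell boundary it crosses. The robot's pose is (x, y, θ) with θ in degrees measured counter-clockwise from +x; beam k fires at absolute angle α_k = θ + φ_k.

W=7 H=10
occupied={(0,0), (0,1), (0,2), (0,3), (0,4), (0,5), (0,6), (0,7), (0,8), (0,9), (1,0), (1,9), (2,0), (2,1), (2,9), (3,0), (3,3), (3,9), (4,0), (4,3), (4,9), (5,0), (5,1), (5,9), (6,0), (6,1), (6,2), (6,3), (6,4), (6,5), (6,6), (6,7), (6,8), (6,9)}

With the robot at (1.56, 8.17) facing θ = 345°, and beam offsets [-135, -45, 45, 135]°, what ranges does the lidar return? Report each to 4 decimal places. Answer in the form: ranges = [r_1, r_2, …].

beam 1: φ=-135°, α=210°
  direction (-0.8660, -0.5000); cell (1,8); t to first gridline: x 0.6466, y 0.3400 (then +1.1547 / +2.0000)
    (1,7) via y @ 0.3400
    (0,7) via x @ 0.6466  # hit
  → r_1 = 0.6466
beam 2: φ=-45°, α=300°
  direction (0.5000, -0.8660); cell (1,8); t to first gridline: x 0.8800, y 0.1963 (then +2.0000 / +1.1547)
    (1,7) via y @ 0.1963
    (2,7) via x @ 0.8800
    (2,6) via y @ 1.3510
    (2,5) via y @ 2.5057
    (3,5) via x @ 2.8800
    (3,4) via y @ 3.6604
    (3,3) via y @ 4.8151  # hit
  → r_2 = 4.8151
beam 3: φ=45°, α=30°
  direction (0.8660, 0.5000); cell (1,8); t to first gridline: x 0.5081, y 1.6600 (then +1.1547 / +2.0000)
    (2,8) via x @ 0.5081
    (2,9) via y @ 1.6600  # hit
  → r_3 = 1.6600
beam 4: φ=135°, α=120°
  direction (-0.5000, 0.8660); cell (1,8); t to first gridline: x 1.1200, y 0.9584 (then +2.0000 / +1.1547)
    (1,9) via y @ 0.9584  # hit
  → r_4 = 0.9584

ranges = [0.6466, 4.8151, 1.6600, 0.9584]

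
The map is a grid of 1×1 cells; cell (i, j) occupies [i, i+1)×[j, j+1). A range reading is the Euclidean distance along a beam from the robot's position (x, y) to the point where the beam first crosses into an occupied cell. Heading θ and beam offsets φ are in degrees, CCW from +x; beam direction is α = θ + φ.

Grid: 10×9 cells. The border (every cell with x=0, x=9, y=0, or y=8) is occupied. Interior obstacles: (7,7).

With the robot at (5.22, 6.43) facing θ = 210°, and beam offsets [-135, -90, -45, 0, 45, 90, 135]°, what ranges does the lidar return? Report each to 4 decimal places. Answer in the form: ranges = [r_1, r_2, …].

ranges = [1.6254, 1.8129, 4.3689, 4.8728, 5.6215, 6.2700, 3.9133]

beam 1: φ=-135°, α=75°
  direction (0.2588, 0.9659); cell (5,6); t to first gridline: x 3.0137, y 0.5901 (then +3.8637 / +1.0353)
    (5,7) via y @ 0.5901
    (5,8) via y @ 1.6254  # hit
  → r_1 = 1.6254
beam 2: φ=-90°, α=120°
  direction (-0.5000, 0.8660); cell (5,6); t to first gridline: x 0.4400, y 0.6582 (then +2.0000 / +1.1547)
    (4,6) via x @ 0.4400
    (4,7) via y @ 0.6582
    (4,8) via y @ 1.8129  # hit
  → r_2 = 1.8129
beam 3: φ=-45°, α=165°
  direction (-0.9659, 0.2588); cell (5,6); t to first gridline: x 0.2278, y 2.2023 (then +1.0353 / +3.8637)
    (4,6) via x @ 0.2278
    (3,6) via x @ 1.2630
    (3,7) via y @ 2.2023
    (2,7) via x @ 2.2983
    (1,7) via x @ 3.3336
    (0,7) via x @ 4.3689  # hit
  → r_3 = 4.3689
beam 4: φ=0°, α=210°
  direction (-0.8660, -0.5000); cell (5,6); t to first gridline: x 0.2540, y 0.8600 (then +1.1547 / +2.0000)
    (4,6) via x @ 0.2540
    (4,5) via y @ 0.8600
    (3,5) via x @ 1.4087
    (2,5) via x @ 2.5634
    (2,4) via y @ 2.8600
    (1,4) via x @ 3.7181
    (1,3) via y @ 4.8600
    (0,3) via x @ 4.8728  # hit
  → r_4 = 4.8728
beam 5: φ=45°, α=255°
  direction (-0.2588, -0.9659); cell (5,6); t to first gridline: x 0.8500, y 0.4452 (then +3.8637 / +1.0353)
    (5,5) via y @ 0.4452
    (4,5) via x @ 0.8500
    (4,4) via y @ 1.4804
    (4,3) via y @ 2.5157
    (4,2) via y @ 3.5510
    (4,1) via y @ 4.5863
    (3,1) via x @ 4.7137
    (3,0) via y @ 5.6215  # hit
  → r_5 = 5.6215
beam 6: φ=90°, α=300°
  direction (0.5000, -0.8660); cell (5,6); t to first gridline: x 1.5600, y 0.4965 (then +2.0000 / +1.1547)
    (5,5) via y @ 0.4965
    (6,5) via x @ 1.5600
    (6,4) via y @ 1.6512
    (6,3) via y @ 2.8059
    (7,3) via x @ 3.5600
    (7,2) via y @ 3.9606
    (7,1) via y @ 5.1153
    (8,1) via x @ 5.5600
    (8,0) via y @ 6.2700  # hit
  → r_6 = 6.2700
beam 7: φ=135°, α=345°
  direction (0.9659, -0.2588); cell (5,6); t to first gridline: x 0.8075, y 1.6614 (then +1.0353 / +3.8637)
    (6,6) via x @ 0.8075
    (6,5) via y @ 1.6614
    (7,5) via x @ 1.8428
    (8,5) via x @ 2.8781
    (9,5) via x @ 3.9133  # hit
  → r_7 = 3.9133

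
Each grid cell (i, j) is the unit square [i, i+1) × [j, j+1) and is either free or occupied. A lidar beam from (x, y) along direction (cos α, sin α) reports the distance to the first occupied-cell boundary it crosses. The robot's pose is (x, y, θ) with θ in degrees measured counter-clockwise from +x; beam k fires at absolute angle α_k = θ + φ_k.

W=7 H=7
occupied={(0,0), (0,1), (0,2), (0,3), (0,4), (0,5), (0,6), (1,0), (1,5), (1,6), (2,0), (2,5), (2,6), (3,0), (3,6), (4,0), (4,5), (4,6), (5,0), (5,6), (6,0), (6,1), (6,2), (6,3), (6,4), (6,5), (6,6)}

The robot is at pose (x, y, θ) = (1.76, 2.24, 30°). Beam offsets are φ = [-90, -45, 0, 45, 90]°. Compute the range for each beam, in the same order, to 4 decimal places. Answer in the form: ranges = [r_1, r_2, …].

ranges = [1.4318, 4.3896, 4.8959, 2.8574, 1.5200]

beam 1: φ=-90°, α=300°
  direction (0.5000, -0.8660); cell (1,2); t to first gridline: x 0.4800, y 0.2771 (then +2.0000 / +1.1547)
    (1,1) via y @ 0.2771
    (2,1) via x @ 0.4800
    (2,0) via y @ 1.4318  # hit
  → r_1 = 1.4318
beam 2: φ=-45°, α=345°
  direction (0.9659, -0.2588); cell (1,2); t to first gridline: x 0.2485, y 0.9273 (then +1.0353 / +3.8637)
    (2,2) via x @ 0.2485
    (2,1) via y @ 0.9273
    (3,1) via x @ 1.2837
    (4,1) via x @ 2.3190
    (5,1) via x @ 3.3543
    (6,1) via x @ 4.3896  # hit
  → r_2 = 4.3896
beam 3: φ=0°, α=30°
  direction (0.8660, 0.5000); cell (1,2); t to first gridline: x 0.2771, y 1.5200 (then +1.1547 / +2.0000)
    (2,2) via x @ 0.2771
    (3,2) via x @ 1.4318
    (3,3) via y @ 1.5200
    (4,3) via x @ 2.5865
    (4,4) via y @ 3.5200
    (5,4) via x @ 3.7412
    (6,4) via x @ 4.8959  # hit
  → r_3 = 4.8959
beam 4: φ=45°, α=75°
  direction (0.2588, 0.9659); cell (1,2); t to first gridline: x 0.9273, y 0.7868 (then +3.8637 / +1.0353)
    (1,3) via y @ 0.7868
    (2,3) via x @ 0.9273
    (2,4) via y @ 1.8221
    (2,5) via y @ 2.8574  # hit
  → r_4 = 2.8574
beam 5: φ=90°, α=120°
  direction (-0.5000, 0.8660); cell (1,2); t to first gridline: x 1.5200, y 0.8776 (then +2.0000 / +1.1547)
    (1,3) via y @ 0.8776
    (0,3) via x @ 1.5200  # hit
  → r_5 = 1.5200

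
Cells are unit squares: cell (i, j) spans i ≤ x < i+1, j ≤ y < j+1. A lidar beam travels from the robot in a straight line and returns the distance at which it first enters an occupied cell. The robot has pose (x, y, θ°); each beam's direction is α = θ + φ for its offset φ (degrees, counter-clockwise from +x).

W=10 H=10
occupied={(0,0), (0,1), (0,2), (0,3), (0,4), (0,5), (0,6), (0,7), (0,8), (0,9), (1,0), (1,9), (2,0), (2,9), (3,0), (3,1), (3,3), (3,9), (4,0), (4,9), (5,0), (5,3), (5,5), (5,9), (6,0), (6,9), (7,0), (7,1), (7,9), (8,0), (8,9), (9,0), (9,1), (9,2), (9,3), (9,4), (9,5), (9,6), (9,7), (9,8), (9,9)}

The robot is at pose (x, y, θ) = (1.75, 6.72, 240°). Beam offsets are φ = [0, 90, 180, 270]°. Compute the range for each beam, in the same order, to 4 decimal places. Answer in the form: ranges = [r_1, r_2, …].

ranges = [1.5000, 8.3716, 2.6327, 0.8660]

beam 1: φ=0°, α=240°
  d=(-0.5000,-0.8660)  start (1,6)  tX=1.5000 tY=0.8314  stride 1/|dx|=2.0000 1/|dy|=1.1547
    cross y-line → (1,5), t=0.8314
    cross x-line → (0,5), t=1.5000 (wall)
  → r_1 = 1.5000
beam 2: φ=90°, α=330°
  d=(0.8660,-0.5000)  start (1,6)  tX=0.2887 tY=1.4400  stride 1/|dx|=1.1547 1/|dy|=2.0000
    cross x-line → (2,6), t=0.2887
    cross y-line → (2,5), t=1.4400
    cross x-line → (3,5), t=1.4434
    cross x-line → (4,5), t=2.5981
    cross y-line → (4,4), t=3.4400
    cross x-line → (5,4), t=3.7528
    cross x-line → (6,4), t=4.9075
    cross y-line → (6,3), t=5.4400
    cross x-line → (7,3), t=6.0622
    cross x-line → (8,3), t=7.2169
    cross y-line → (8,2), t=7.4400
    cross x-line → (9,2), t=8.3716 (wall)
  → r_2 = 8.3716
beam 3: φ=180°, α=60°
  d=(0.5000,0.8660)  start (1,6)  tX=0.5000 tY=0.3233  stride 1/|dx|=2.0000 1/|dy|=1.1547
    cross y-line → (1,7), t=0.3233
    cross x-line → (2,7), t=0.5000
    cross y-line → (2,8), t=1.4780
    cross x-line → (3,8), t=2.5000
    cross y-line → (3,9), t=2.6327 (wall)
  → r_3 = 2.6327
beam 4: φ=270°, α=150°
  d=(-0.8660,0.5000)  start (1,6)  tX=0.8660 tY=0.5600  stride 1/|dx|=1.1547 1/|dy|=2.0000
    cross y-line → (1,7), t=0.5600
    cross x-line → (0,7), t=0.8660 (wall)
  → r_4 = 0.8660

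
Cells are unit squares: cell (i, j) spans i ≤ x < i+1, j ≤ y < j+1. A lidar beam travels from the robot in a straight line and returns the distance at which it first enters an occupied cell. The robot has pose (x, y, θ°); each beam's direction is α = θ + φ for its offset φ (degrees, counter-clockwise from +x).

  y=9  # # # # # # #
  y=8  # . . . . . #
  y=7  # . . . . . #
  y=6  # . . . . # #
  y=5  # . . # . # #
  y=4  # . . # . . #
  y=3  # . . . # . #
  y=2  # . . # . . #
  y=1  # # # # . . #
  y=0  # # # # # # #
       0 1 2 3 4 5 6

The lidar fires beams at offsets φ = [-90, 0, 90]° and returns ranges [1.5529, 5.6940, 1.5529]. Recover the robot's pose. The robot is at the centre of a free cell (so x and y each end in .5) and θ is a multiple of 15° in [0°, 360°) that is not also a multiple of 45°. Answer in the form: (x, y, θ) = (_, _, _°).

(x, y, θ) = (2.5, 3.5, 105°)

Enumerate (i+0.5, j+0.5, θ) over the 31 free cells and 16 admissible headings. For each, cast all 3 beams and compare to the given ranges.
  (4.5, 2.5, 75°): beam 2 = 0.5176 ≠ 5.6940 ✗
  (5.5, 1.5, 195°): beam 1 = 1.9319 ≠ 1.5529 ✗
  (4.5, 2.5, 210°): beam 1 = 0.5774 ≠ 1.5529 ✗
  (1.5, 6.5, 240°): beam 1 = 0.5774 ≠ 1.5529 ✗
  …
  (2.5, 3.5, 105°): r_1=1.5529, r_2=5.6940, r_3=1.5529 — all match ✓
Unique over the lattice → pose = (2.5, 3.5, 105°).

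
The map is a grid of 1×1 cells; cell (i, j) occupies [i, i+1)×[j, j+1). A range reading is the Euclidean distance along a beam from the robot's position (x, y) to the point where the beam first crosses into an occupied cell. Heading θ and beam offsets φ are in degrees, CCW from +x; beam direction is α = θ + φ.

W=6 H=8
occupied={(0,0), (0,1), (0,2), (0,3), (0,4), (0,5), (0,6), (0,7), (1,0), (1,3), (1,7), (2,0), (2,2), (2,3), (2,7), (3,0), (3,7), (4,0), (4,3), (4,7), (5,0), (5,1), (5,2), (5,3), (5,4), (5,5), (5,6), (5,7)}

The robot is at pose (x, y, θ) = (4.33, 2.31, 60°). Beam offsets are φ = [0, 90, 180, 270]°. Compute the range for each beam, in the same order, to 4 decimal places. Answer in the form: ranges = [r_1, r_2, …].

beam 1: φ=0°, α=60°
  dir = (cos 60°, sin 60°) = (0.5000, 0.8660); from cell (4,2)
  next x-line at t=1.3400, next y-line at t=0.7967; Δt_x=2.0000, Δt_y=1.1547
    y: enter (4,3) at t=0.7967 ← occupied
  → r_1 = 0.7967
beam 2: φ=90°, α=150°
  dir = (cos 150°, sin 150°) = (-0.8660, 0.5000); from cell (4,2)
  next x-line at t=0.3811, next y-line at t=1.3800; Δt_x=1.1547, Δt_y=2.0000
    x: enter (3,2) at t=0.3811
    y: enter (3,3) at t=1.3800
    x: enter (2,3) at t=1.5358 ← occupied
  → r_2 = 1.5358
beam 3: φ=180°, α=240°
  dir = (cos 240°, sin 240°) = (-0.5000, -0.8660); from cell (4,2)
  next x-line at t=0.6600, next y-line at t=0.3580; Δt_x=2.0000, Δt_y=1.1547
    y: enter (4,1) at t=0.3580
    x: enter (3,1) at t=0.6600
    y: enter (3,0) at t=1.5127 ← occupied
  → r_3 = 1.5127
beam 4: φ=270°, α=330°
  dir = (cos 330°, sin 330°) = (0.8660, -0.5000); from cell (4,2)
  next x-line at t=0.7736, next y-line at t=0.6200; Δt_x=1.1547, Δt_y=2.0000
    y: enter (4,1) at t=0.6200
    x: enter (5,1) at t=0.7736 ← occupied
  → r_4 = 0.7736

ranges = [0.7967, 1.5358, 1.5127, 0.7736]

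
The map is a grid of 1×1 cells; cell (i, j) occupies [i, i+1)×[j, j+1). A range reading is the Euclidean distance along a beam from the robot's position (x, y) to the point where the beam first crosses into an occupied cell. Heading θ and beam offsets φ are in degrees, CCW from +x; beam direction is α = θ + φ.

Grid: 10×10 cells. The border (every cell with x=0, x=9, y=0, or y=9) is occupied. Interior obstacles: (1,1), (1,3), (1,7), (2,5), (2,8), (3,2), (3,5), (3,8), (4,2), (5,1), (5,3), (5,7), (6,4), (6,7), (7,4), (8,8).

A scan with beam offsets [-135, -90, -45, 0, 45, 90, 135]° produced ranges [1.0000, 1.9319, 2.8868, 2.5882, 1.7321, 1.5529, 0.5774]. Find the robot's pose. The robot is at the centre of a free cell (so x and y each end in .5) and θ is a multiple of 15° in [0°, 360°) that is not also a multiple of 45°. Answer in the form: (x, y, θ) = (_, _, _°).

Enumerate (i+0.5, j+0.5, θ) over the 48 free cells and 16 admissible headings. For each, cast all 7 beams and compare to the given ranges.
  (4.5, 3.5, 300°): beam 1 = 3.6235 ≠ 1.0000 ✗
  (8.5, 2.5, 120°): beam 1 = 0.5176 ≠ 1.0000 ✗
  (5.5, 8.5, 345°): beam 1 = 5.1962 ≠ 1.0000 ✗
  (2.5, 7.5, 195°): beam 1 = 0.5774 ≠ 1.0000 ✗
  …
  (8.5, 2.5, 195°): r_1=1.0000, r_2=1.9319, r_3=2.8868, r_4=2.5882, r_5=1.7321, r_6=1.5529, r_7=0.5774 — all match ✓
Only this pose fits every beam.

(x, y, θ) = (8.5, 2.5, 195°)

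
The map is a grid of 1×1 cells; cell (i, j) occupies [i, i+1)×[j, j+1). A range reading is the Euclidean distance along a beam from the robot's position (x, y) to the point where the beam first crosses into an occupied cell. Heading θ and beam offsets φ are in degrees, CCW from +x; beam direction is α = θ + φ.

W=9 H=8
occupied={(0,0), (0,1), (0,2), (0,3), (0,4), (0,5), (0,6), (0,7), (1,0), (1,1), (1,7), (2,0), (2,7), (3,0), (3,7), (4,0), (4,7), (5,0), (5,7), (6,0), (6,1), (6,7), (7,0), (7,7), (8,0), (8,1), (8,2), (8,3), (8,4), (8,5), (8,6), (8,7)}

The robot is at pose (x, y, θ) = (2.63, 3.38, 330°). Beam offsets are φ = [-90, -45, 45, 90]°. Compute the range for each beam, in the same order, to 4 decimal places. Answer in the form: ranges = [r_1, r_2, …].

ranges = [1.5935, 2.4640, 5.5594, 4.1800]

beam 1: φ=-90°, α=240°
  cosα=-0.5000 sinα=-0.8660 | (2,3) | tMaxX 1.2600 tMaxY 0.4388 | tΔX 2.0000 tΔY 1.1547
    t=0.4388 [y] (2,2)
    t=1.2600 [x] (1,2)
    t=1.5935 [y] (1,1) — stop
  → r_1 = 1.5935
beam 2: φ=-45°, α=285°
  cosα=0.2588 sinα=-0.9659 | (2,3) | tMaxX 1.4296 tMaxY 0.3934 | tΔX 3.8637 tΔY 1.0353
    t=0.3934 [y] (2,2)
    t=1.4287 [y] (2,1)
    t=1.4296 [x] (3,1)
    t=2.4640 [y] (3,0) — stop
  → r_2 = 2.4640
beam 3: φ=45°, α=15°
  cosα=0.9659 sinα=0.2588 | (2,3) | tMaxX 0.3831 tMaxY 2.3955 | tΔX 1.0353 tΔY 3.8637
    t=0.3831 [x] (3,3)
    t=1.4183 [x] (4,3)
    t=2.3955 [y] (4,4)
    t=2.4536 [x] (5,4)
    t=3.4889 [x] (6,4)
    t=4.5242 [x] (7,4)
    t=5.5594 [x] (8,4) — stop
  → r_3 = 5.5594
beam 4: φ=90°, α=60°
  cosα=0.5000 sinα=0.8660 | (2,3) | tMaxX 0.7400 tMaxY 0.7159 | tΔX 2.0000 tΔY 1.1547
    t=0.7159 [y] (2,4)
    t=0.7400 [x] (3,4)
    t=1.8706 [y] (3,5)
    t=2.7400 [x] (4,5)
    t=3.0253 [y] (4,6)
    t=4.1800 [y] (4,7) — stop
  → r_4 = 4.1800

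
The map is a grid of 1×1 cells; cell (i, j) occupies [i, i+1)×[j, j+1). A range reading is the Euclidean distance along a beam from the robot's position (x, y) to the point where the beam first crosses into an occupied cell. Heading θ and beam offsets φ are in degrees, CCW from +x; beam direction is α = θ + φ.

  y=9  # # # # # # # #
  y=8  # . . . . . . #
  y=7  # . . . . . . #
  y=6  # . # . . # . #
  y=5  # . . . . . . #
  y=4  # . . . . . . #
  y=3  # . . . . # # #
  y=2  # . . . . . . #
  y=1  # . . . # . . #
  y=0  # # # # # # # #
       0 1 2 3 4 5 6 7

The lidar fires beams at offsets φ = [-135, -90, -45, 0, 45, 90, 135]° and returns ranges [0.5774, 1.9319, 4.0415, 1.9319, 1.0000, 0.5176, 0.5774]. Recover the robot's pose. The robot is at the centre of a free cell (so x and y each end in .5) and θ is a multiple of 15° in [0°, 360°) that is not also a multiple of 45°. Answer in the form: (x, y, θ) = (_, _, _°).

(x, y, θ) = (6.5, 8.5, 255°)

Enumerate (i+0.5, j+0.5, θ) over the 43 free cells and 16 admissible headings. For each, cast all 7 beams and compare to the given ranges.
  (3.5, 7.5, 345°): beam 1 = 1.0000 ≠ 0.5774 ✗
  (5.5, 4.5, 60°): beam 1 = 0.5176 ≠ 0.5774 ✗
  (6.5, 2.5, 150°): beam 1 = 0.5176 ≠ 0.5774 ✗
  (2.5, 7.5, 330°): beam 1 = 1.5529 ≠ 0.5774 ✗
  …
  (6.5, 8.5, 255°): r_1=0.5774, r_2=1.9319, r_3=4.0415, r_4=1.9319, r_5=1.0000, r_6=0.5176, r_7=0.5774 — all match ✓
No second candidate reproduces the full scan.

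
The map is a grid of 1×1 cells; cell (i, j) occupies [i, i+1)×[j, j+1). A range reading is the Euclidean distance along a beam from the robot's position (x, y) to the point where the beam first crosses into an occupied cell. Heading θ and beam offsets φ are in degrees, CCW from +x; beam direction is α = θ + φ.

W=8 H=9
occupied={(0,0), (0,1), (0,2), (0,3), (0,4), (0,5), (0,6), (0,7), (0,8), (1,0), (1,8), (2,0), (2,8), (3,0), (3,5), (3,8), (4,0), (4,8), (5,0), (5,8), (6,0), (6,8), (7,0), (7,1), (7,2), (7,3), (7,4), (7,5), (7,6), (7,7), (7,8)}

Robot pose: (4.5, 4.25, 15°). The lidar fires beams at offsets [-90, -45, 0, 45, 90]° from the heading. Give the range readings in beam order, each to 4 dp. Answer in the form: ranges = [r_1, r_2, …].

beam 1: φ=-90°, α=285°
  direction (0.2588, -0.9659); cell (4,4); t to first gridline: x 1.9319, y 0.2588 (then +3.8637 / +1.0353)
    (4,3) via y @ 0.2588
    (4,2) via y @ 1.2941
    (5,2) via x @ 1.9319
    (5,1) via y @ 2.3294
    (5,0) via y @ 3.3646  # hit
  → r_1 = 3.3646
beam 2: φ=-45°, α=330°
  direction (0.8660, -0.5000); cell (4,4); t to first gridline: x 0.5774, y 0.5000 (then +1.1547 / +2.0000)
    (4,3) via y @ 0.5000
    (5,3) via x @ 0.5774
    (6,3) via x @ 1.7321
    (6,2) via y @ 2.5000
    (7,2) via x @ 2.8868  # hit
  → r_2 = 2.8868
beam 3: φ=0°, α=15°
  direction (0.9659, 0.2588); cell (4,4); t to first gridline: x 0.5176, y 2.8978 (then +1.0353 / +3.8637)
    (5,4) via x @ 0.5176
    (6,4) via x @ 1.5529
    (7,4) via x @ 2.5882  # hit
  → r_3 = 2.5882
beam 4: φ=45°, α=60°
  direction (0.5000, 0.8660); cell (4,4); t to first gridline: x 1.0000, y 0.8660 (then +2.0000 / +1.1547)
    (4,5) via y @ 0.8660
    (5,5) via x @ 1.0000
    (5,6) via y @ 2.0207
    (6,6) via x @ 3.0000
    (6,7) via y @ 3.1754
    (6,8) via y @ 4.3301  # hit
  → r_4 = 4.3301
beam 5: φ=90°, α=105°
  direction (-0.2588, 0.9659); cell (4,4); t to first gridline: x 1.9319, y 0.7765 (then +3.8637 / +1.0353)
    (4,5) via y @ 0.7765
    (4,6) via y @ 1.8117
    (3,6) via x @ 1.9319
    (3,7) via y @ 2.8470
    (3,8) via y @ 3.8823  # hit
  → r_5 = 3.8823

ranges = [3.3646, 2.8868, 2.5882, 4.3301, 3.8823]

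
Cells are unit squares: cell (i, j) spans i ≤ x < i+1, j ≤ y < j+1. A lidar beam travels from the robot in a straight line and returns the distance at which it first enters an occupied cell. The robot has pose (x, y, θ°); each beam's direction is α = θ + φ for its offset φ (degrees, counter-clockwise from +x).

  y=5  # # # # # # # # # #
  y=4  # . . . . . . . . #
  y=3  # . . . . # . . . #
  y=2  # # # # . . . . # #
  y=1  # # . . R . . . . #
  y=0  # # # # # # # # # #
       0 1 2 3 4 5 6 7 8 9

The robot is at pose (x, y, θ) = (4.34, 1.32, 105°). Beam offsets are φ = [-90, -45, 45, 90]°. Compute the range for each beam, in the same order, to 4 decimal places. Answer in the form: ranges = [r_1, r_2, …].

ranges = [3.7891, 1.9399, 1.3600, 1.2364]

beam 1: φ=-90°, α=15°
  d=(0.9659,0.2588)  start (4,1)  tX=0.6833 tY=2.6273  stride 1/|dx|=1.0353 1/|dy|=3.8637
    cross x-line → (5,1), t=0.6833
    cross x-line → (6,1), t=1.7186
    cross y-line → (6,2), t=2.6273
    cross x-line → (7,2), t=2.7538
    cross x-line → (8,2), t=3.7891 (wall)
  → r_1 = 3.7891
beam 2: φ=-45°, α=60°
  d=(0.5000,0.8660)  start (4,1)  tX=1.3200 tY=0.7852  stride 1/|dx|=2.0000 1/|dy|=1.1547
    cross y-line → (4,2), t=0.7852
    cross x-line → (5,2), t=1.3200
    cross y-line → (5,3), t=1.9399 (wall)
  → r_2 = 1.9399
beam 3: φ=45°, α=150°
  d=(-0.8660,0.5000)  start (4,1)  tX=0.3926 tY=1.3600  stride 1/|dx|=1.1547 1/|dy|=2.0000
    cross x-line → (3,1), t=0.3926
    cross y-line → (3,2), t=1.3600 (wall)
  → r_3 = 1.3600
beam 4: φ=90°, α=195°
  d=(-0.9659,-0.2588)  start (4,1)  tX=0.3520 tY=1.2364  stride 1/|dx|=1.0353 1/|dy|=3.8637
    cross x-line → (3,1), t=0.3520
    cross y-line → (3,0), t=1.2364 (wall)
  → r_4 = 1.2364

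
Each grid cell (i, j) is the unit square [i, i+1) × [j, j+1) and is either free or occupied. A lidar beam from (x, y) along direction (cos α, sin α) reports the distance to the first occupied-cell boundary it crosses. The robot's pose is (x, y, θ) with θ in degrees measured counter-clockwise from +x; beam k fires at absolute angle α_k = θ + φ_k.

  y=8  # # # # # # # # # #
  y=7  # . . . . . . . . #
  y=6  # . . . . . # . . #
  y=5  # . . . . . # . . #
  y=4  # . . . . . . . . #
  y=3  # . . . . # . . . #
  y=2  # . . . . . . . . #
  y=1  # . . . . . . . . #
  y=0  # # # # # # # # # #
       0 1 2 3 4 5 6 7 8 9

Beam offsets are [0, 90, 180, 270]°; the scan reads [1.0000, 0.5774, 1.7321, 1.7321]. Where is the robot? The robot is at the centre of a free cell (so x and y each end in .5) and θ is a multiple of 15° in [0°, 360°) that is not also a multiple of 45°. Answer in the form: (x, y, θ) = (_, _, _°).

(x, y, θ) = (8.5, 6.5, 300°)

Enumerate (i+0.5, j+0.5, θ) over the 53 free cells and 16 admissible headings. For each, cast all 4 beams and compare to the given ranges.
  (7.5, 5.5, 60°): beam 1 = 2.8868 ≠ 1.0000 ✗
  (7.5, 6.5, 345°): beam 1 = 1.5529 ≠ 1.0000 ✗
  (4.5, 6.5, 150°): beam 1 = 3.0000 ≠ 1.0000 ✗
  (1.5, 6.5, 210°): beam 1 = 0.5774 ≠ 1.0000 ✗
  …
  (8.5, 6.5, 300°): r_1=1.0000, r_2=0.5774, r_3=1.7321, r_4=1.7321 — all match ✓
Unique over the lattice → pose = (8.5, 6.5, 300°).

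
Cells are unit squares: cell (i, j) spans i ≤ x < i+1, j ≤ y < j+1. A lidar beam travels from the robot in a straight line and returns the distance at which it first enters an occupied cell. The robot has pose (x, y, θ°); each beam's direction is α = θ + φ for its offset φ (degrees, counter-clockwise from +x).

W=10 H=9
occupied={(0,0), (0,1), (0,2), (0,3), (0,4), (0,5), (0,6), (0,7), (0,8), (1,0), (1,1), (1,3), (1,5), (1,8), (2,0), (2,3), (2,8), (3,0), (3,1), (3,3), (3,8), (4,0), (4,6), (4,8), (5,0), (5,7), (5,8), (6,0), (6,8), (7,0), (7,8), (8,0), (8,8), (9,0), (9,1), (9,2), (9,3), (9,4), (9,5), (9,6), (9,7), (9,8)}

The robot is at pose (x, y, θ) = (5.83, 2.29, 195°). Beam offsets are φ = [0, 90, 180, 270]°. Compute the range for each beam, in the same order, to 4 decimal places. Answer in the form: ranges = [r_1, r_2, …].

beam 1: φ=0°, α=195°
  cosα=-0.9659 sinα=-0.2588 | (5,2) | tMaxX 0.8593 tMaxY 1.1205 | tΔX 1.0353 tΔY 3.8637
    t=0.8593 [x] (4,2)
    t=1.1205 [y] (4,1)
    t=1.8946 [x] (3,1) — stop
  → r_1 = 1.8946
beam 2: φ=90°, α=285°
  cosα=0.2588 sinα=-0.9659 | (5,2) | tMaxX 0.6568 tMaxY 0.3002 | tΔX 3.8637 tΔY 1.0353
    t=0.3002 [y] (5,1)
    t=0.6568 [x] (6,1)
    t=1.3355 [y] (6,0) — stop
  → r_2 = 1.3355
beam 3: φ=180°, α=15°
  cosα=0.9659 sinα=0.2588 | (5,2) | tMaxX 0.1760 tMaxY 2.7432 | tΔX 1.0353 tΔY 3.8637
    t=0.1760 [x] (6,2)
    t=1.2113 [x] (7,2)
    t=2.2465 [x] (8,2)
    t=2.7432 [y] (8,3)
    t=3.2818 [x] (9,3) — stop
  → r_3 = 3.2818
beam 4: φ=270°, α=105°
  cosα=-0.2588 sinα=0.9659 | (5,2) | tMaxX 3.2069 tMaxY 0.7350 | tΔX 3.8637 tΔY 1.0353
    t=0.7350 [y] (5,3)
    t=1.7703 [y] (5,4)
    t=2.8056 [y] (5,5)
    t=3.2069 [x] (4,5)
    t=3.8409 [y] (4,6) — stop
  → r_4 = 3.8409

ranges = [1.8946, 1.3355, 3.2818, 3.8409]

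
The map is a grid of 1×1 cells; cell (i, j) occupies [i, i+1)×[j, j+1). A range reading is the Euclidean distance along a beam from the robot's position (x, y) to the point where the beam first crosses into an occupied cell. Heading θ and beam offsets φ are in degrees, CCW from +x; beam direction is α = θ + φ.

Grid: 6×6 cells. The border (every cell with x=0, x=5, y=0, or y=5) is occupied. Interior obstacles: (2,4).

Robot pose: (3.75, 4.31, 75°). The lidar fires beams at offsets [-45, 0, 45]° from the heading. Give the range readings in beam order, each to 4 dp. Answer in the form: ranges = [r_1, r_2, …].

beam 1: φ=-45°, α=30°
  direction (0.8660, 0.5000); cell (3,4); t to first gridline: x 0.2887, y 1.3800 (then +1.1547 / +2.0000)
    (4,4) via x @ 0.2887
    (4,5) via y @ 1.3800  # hit
  → r_1 = 1.3800
beam 2: φ=0°, α=75°
  direction (0.2588, 0.9659); cell (3,4); t to first gridline: x 0.9659, y 0.7143 (then +3.8637 / +1.0353)
    (3,5) via y @ 0.7143  # hit
  → r_2 = 0.7143
beam 3: φ=45°, α=120°
  direction (-0.5000, 0.8660); cell (3,4); t to first gridline: x 1.5000, y 0.7967 (then +2.0000 / +1.1547)
    (3,5) via y @ 0.7967  # hit
  → r_3 = 0.7967

ranges = [1.3800, 0.7143, 0.7967]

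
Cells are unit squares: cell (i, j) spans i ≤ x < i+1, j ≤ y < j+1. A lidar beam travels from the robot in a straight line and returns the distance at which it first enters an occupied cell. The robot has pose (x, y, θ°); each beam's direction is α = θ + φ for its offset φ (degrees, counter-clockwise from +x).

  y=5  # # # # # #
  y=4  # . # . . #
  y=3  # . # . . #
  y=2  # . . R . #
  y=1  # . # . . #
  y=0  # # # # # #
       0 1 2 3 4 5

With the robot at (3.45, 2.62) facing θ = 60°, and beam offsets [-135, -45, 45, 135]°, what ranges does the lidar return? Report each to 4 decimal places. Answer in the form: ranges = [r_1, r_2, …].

beam 1: φ=-135°, α=285°
  direction (0.2588, -0.9659); cell (3,2); t to first gridline: x 2.1250, y 0.6419 (then +3.8637 / +1.0353)
    (3,1) via y @ 0.6419
    (3,0) via y @ 1.6771  # hit
  → r_1 = 1.6771
beam 2: φ=-45°, α=15°
  direction (0.9659, 0.2588); cell (3,2); t to first gridline: x 0.5694, y 1.4682 (then +1.0353 / +3.8637)
    (4,2) via x @ 0.5694
    (4,3) via y @ 1.4682
    (5,3) via x @ 1.6047  # hit
  → r_2 = 1.6047
beam 3: φ=45°, α=105°
  direction (-0.2588, 0.9659); cell (3,2); t to first gridline: x 1.7387, y 0.3934 (then +3.8637 / +1.0353)
    (3,3) via y @ 0.3934
    (3,4) via y @ 1.4287
    (2,4) via x @ 1.7387  # hit
  → r_3 = 1.7387
beam 4: φ=135°, α=195°
  direction (-0.9659, -0.2588); cell (3,2); t to first gridline: x 0.4659, y 2.3955 (then +1.0353 / +3.8637)
    (2,2) via x @ 0.4659
    (1,2) via x @ 1.5012
    (1,1) via y @ 2.3955
    (0,1) via x @ 2.5364  # hit
  → r_4 = 2.5364

ranges = [1.6771, 1.6047, 1.7387, 2.5364]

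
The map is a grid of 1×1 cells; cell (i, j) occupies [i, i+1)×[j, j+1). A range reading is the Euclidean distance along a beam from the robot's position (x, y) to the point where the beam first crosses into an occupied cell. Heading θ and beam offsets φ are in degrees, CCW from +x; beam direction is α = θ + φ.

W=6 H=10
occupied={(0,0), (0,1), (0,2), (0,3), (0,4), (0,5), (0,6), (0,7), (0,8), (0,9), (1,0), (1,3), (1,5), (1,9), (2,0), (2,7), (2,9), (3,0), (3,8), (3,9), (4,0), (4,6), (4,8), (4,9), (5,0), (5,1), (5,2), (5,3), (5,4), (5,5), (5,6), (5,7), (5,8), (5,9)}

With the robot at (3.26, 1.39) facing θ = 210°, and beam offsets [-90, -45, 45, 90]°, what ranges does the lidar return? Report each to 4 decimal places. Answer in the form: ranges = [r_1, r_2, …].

beam 1: φ=-90°, α=120°
  d=(-0.5000,0.8660)  start (3,1)  tX=0.5200 tY=0.7044  stride 1/|dx|=2.0000 1/|dy|=1.1547
    cross x-line → (2,1), t=0.5200
    cross y-line → (2,2), t=0.7044
    cross y-line → (2,3), t=1.8591
    cross x-line → (1,3), t=2.5200 (wall)
  → r_1 = 2.5200
beam 2: φ=-45°, α=165°
  d=(-0.9659,0.2588)  start (3,1)  tX=0.2692 tY=2.3569  stride 1/|dx|=1.0353 1/|dy|=3.8637
    cross x-line → (2,1), t=0.2692
    cross x-line → (1,1), t=1.3044
    cross x-line → (0,1), t=2.3397 (wall)
  → r_2 = 2.3397
beam 3: φ=45°, α=255°
  d=(-0.2588,-0.9659)  start (3,1)  tX=1.0046 tY=0.4038  stride 1/|dx|=3.8637 1/|dy|=1.0353
    cross y-line → (3,0), t=0.4038 (wall)
  → r_3 = 0.4038
beam 4: φ=90°, α=300°
  d=(0.5000,-0.8660)  start (3,1)  tX=1.4800 tY=0.4503  stride 1/|dx|=2.0000 1/|dy|=1.1547
    cross y-line → (3,0), t=0.4503 (wall)
  → r_4 = 0.4503

ranges = [2.5200, 2.3397, 0.4038, 0.4503]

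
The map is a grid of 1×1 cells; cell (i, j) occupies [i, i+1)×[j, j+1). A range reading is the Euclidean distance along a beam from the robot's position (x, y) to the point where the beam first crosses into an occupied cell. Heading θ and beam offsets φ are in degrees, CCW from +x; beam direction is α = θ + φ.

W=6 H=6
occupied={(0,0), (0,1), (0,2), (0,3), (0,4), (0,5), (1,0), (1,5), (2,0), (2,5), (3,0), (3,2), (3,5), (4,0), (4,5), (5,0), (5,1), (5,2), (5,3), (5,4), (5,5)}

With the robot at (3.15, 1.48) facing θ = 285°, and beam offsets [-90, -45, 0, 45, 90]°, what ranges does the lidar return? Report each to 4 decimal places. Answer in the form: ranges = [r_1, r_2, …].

beam 1: φ=-90°, α=195°
  direction (-0.9659, -0.2588); cell (3,1); t to first gridline: x 0.1553, y 1.8546 (then +1.0353 / +3.8637)
    (2,1) via x @ 0.1553
    (1,1) via x @ 1.1906
    (1,0) via y @ 1.8546  # hit
  → r_1 = 1.8546
beam 2: φ=-45°, α=240°
  direction (-0.5000, -0.8660); cell (3,1); t to first gridline: x 0.3000, y 0.5543 (then +2.0000 / +1.1547)
    (2,1) via x @ 0.3000
    (2,0) via y @ 0.5543  # hit
  → r_2 = 0.5543
beam 3: φ=0°, α=285°
  direction (0.2588, -0.9659); cell (3,1); t to first gridline: x 3.2841, y 0.4969 (then +3.8637 / +1.0353)
    (3,0) via y @ 0.4969  # hit
  → r_3 = 0.4969
beam 4: φ=45°, α=330°
  direction (0.8660, -0.5000); cell (3,1); t to first gridline: x 0.9815, y 0.9600 (then +1.1547 / +2.0000)
    (3,0) via y @ 0.9600  # hit
  → r_4 = 0.9600
beam 5: φ=90°, α=15°
  direction (0.9659, 0.2588); cell (3,1); t to first gridline: x 0.8800, y 2.0091 (then +1.0353 / +3.8637)
    (4,1) via x @ 0.8800
    (5,1) via x @ 1.9153  # hit
  → r_5 = 1.9153

ranges = [1.8546, 0.5543, 0.4969, 0.9600, 1.9153]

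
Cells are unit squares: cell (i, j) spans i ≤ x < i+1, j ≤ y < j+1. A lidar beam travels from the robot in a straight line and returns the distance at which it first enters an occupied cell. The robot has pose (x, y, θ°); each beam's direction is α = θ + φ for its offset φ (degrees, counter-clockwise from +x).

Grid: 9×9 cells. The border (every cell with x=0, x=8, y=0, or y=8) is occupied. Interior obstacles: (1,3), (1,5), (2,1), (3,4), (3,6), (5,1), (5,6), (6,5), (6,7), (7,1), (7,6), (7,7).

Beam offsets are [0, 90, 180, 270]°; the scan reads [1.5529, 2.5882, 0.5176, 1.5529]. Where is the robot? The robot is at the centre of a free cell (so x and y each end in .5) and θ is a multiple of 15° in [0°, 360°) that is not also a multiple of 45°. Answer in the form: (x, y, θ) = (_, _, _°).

(x, y, θ) = (2.5, 6.5, 165°)

The pose lattice has 37·16 = 592 candidates. Test each by forward raycasting.
  (5.5, 4.5, 300°): beam 1 = 3.0000 ≠ 1.5529 ✗
  (3.5, 7.5, 120°): beam 1 = 0.5774 ≠ 1.5529 ✗
  (2.5, 3.5, 150°): beam 1 = 0.5774 ≠ 1.5529 ✗
  (2.5, 6.5, 255°): beam 1 = 2.5882 ≠ 1.5529 ✗
  …
  (2.5, 6.5, 165°): r_1=1.5529, r_2=2.5882, r_3=0.5176, r_4=1.5529 — all match ✓
No second candidate reproduces the full scan.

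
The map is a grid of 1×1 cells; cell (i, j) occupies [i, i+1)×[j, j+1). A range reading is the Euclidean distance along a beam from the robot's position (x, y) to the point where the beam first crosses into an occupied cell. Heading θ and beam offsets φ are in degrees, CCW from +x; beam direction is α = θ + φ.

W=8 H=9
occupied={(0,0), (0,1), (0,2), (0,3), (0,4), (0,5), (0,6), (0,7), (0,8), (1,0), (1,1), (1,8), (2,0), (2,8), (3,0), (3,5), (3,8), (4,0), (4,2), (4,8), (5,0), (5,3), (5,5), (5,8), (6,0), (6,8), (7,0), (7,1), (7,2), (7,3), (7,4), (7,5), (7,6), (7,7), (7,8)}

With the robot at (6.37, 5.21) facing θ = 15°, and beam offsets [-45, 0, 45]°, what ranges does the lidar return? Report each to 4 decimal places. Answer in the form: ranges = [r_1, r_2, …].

ranges = [0.7275, 0.6522, 1.2600]

beam 1: φ=-45°, α=330°
  dir = (cos 330°, sin 330°) = (0.8660, -0.5000); from cell (6,5)
  next x-line at t=0.7275, next y-line at t=0.4200; Δt_x=1.1547, Δt_y=2.0000
    y: enter (6,4) at t=0.4200
    x: enter (7,4) at t=0.7275 ← occupied
  → r_1 = 0.7275
beam 2: φ=0°, α=15°
  dir = (cos 15°, sin 15°) = (0.9659, 0.2588); from cell (6,5)
  next x-line at t=0.6522, next y-line at t=3.0523; Δt_x=1.0353, Δt_y=3.8637
    x: enter (7,5) at t=0.6522 ← occupied
  → r_2 = 0.6522
beam 3: φ=45°, α=60°
  dir = (cos 60°, sin 60°) = (0.5000, 0.8660); from cell (6,5)
  next x-line at t=1.2600, next y-line at t=0.9122; Δt_x=2.0000, Δt_y=1.1547
    y: enter (6,6) at t=0.9122
    x: enter (7,6) at t=1.2600 ← occupied
  → r_3 = 1.2600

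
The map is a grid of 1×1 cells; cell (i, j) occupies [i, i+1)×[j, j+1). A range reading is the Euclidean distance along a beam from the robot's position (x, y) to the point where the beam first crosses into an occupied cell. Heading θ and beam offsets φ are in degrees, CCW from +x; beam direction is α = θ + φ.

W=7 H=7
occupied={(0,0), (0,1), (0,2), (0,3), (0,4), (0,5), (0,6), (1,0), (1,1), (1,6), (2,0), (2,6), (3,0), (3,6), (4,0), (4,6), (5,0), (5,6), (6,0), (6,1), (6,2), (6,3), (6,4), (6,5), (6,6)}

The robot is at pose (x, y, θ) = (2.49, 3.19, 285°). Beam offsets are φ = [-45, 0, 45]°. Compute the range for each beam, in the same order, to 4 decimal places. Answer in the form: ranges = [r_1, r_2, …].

ranges = [1.3741, 2.2673, 4.0530]

beam 1: φ=-45°, α=240°
  dir = (cos 240°, sin 240°) = (-0.5000, -0.8660); from cell (2,3)
  next x-line at t=0.9800, next y-line at t=0.2194; Δt_x=2.0000, Δt_y=1.1547
    y: enter (2,2) at t=0.2194
    x: enter (1,2) at t=0.9800
    y: enter (1,1) at t=1.3741 ← occupied
  → r_1 = 1.3741
beam 2: φ=0°, α=285°
  dir = (cos 285°, sin 285°) = (0.2588, -0.9659); from cell (2,3)
  next x-line at t=1.9705, next y-line at t=0.1967; Δt_x=3.8637, Δt_y=1.0353
    y: enter (2,2) at t=0.1967
    y: enter (2,1) at t=1.2320
    x: enter (3,1) at t=1.9705
    y: enter (3,0) at t=2.2673 ← occupied
  → r_2 = 2.2673
beam 3: φ=45°, α=330°
  dir = (cos 330°, sin 330°) = (0.8660, -0.5000); from cell (2,3)
  next x-line at t=0.5889, next y-line at t=0.3800; Δt_x=1.1547, Δt_y=2.0000
    y: enter (2,2) at t=0.3800
    x: enter (3,2) at t=0.5889
    x: enter (4,2) at t=1.7436
    y: enter (4,1) at t=2.3800
    x: enter (5,1) at t=2.8983
    x: enter (6,1) at t=4.0530 ← occupied
  → r_3 = 4.0530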